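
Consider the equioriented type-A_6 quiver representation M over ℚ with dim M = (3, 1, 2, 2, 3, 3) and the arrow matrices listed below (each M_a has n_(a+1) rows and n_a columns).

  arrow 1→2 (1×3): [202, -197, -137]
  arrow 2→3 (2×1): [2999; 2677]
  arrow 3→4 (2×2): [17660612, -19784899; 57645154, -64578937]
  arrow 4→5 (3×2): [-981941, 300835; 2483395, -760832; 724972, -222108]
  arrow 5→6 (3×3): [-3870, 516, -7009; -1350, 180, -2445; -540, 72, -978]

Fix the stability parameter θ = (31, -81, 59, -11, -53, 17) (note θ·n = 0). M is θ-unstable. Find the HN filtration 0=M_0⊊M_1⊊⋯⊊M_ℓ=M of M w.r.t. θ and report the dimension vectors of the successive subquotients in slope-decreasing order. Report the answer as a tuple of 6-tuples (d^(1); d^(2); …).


Via rank(M_{q-1}∘⋯∘M_p): M ≅ I[1,1]^2, I[1,5], I[3,6], I[5,5], I[6,6]^2.
μ_θ-semistable layers: μ^(1)=31; μ^(2)=17; μ^(3)=-5/3; μ^(4)=-25; μ^(5)=-53

((2, 0, 0, 0, 0, 0); (0, 0, 0, 0, 0, 3); (0, 0, 2, 2, 2, 0); (1, 1, 0, 0, 0, 0); (0, 0, 0, 0, 1, 0))


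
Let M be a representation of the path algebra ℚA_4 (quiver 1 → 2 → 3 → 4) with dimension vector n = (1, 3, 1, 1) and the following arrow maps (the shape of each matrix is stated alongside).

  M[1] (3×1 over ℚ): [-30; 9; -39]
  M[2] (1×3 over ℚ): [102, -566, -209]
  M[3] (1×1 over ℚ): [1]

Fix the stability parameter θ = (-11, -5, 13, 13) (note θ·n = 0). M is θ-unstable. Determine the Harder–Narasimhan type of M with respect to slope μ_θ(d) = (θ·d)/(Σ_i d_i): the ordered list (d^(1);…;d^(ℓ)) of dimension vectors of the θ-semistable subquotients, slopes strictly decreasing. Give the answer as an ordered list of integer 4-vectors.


Interval decomposition of M: I[1,4], I[2,2]^2.
HN type (ℓ=3): μ^(1)=13; μ^(2)=-5; μ^(3)=-11

((0, 0, 1, 1); (0, 3, 0, 0); (1, 0, 0, 0))


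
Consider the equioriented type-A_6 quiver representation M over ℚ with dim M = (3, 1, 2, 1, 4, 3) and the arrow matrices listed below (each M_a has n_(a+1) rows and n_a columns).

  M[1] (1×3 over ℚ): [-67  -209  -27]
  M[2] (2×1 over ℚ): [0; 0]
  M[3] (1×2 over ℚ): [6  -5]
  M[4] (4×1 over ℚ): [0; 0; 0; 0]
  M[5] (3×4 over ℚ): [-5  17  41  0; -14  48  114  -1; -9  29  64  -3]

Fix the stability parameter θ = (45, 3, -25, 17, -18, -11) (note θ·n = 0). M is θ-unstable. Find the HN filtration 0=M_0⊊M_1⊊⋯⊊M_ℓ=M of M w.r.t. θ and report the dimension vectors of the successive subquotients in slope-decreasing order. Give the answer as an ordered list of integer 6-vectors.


Interval decomposition of M: I[1,1]^2, I[1,2], I[3,3], I[3,4], I[5,5], I[5,6]^3.
HN type (ℓ=6): μ^(1)=45; μ^(2)=24; μ^(3)=17; μ^(4)=-11; μ^(5)=-18; μ^(6)=-25

((2, 0, 0, 0, 0, 0); (1, 1, 0, 0, 0, 0); (0, 0, 0, 1, 0, 0); (0, 0, 0, 0, 0, 3); (0, 0, 0, 0, 4, 0); (0, 0, 2, 0, 0, 0))


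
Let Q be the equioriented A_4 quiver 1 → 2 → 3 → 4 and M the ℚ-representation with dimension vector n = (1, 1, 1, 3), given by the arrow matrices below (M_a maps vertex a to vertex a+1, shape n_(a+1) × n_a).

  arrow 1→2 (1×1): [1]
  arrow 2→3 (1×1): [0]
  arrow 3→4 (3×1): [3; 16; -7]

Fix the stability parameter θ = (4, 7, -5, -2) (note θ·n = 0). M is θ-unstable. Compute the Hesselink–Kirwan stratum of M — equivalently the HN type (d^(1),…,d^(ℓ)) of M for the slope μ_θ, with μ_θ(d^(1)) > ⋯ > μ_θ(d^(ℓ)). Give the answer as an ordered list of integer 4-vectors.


Via rank(M_{q-1}∘⋯∘M_p): M ≅ I[1,2], I[3,4], I[4,4]^2.
μ_θ-semistable layers: μ^(1)=7; μ^(2)=4; μ^(3)=-2; μ^(4)=-5

((0, 1, 0, 0); (1, 0, 0, 0); (0, 0, 0, 3); (0, 0, 1, 0))


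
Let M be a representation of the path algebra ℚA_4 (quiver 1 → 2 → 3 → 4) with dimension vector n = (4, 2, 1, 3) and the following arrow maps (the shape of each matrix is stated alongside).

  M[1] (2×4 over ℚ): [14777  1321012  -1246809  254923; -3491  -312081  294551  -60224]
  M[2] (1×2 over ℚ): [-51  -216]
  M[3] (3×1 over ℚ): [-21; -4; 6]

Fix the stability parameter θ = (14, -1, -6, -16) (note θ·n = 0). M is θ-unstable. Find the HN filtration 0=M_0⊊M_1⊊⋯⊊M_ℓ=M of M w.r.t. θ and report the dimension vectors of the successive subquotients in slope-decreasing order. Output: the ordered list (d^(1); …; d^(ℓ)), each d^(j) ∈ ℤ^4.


Via rank(M_{q-1}∘⋯∘M_p): M ≅ I[1,1]^2, I[1,2], I[1,4], I[4,4]^2.
μ_θ-semistable layers: μ^(1)=14; μ^(2)=13/2; μ^(3)=-9/4; μ^(4)=-16

((2, 0, 0, 0); (1, 1, 0, 0); (1, 1, 1, 1); (0, 0, 0, 2))


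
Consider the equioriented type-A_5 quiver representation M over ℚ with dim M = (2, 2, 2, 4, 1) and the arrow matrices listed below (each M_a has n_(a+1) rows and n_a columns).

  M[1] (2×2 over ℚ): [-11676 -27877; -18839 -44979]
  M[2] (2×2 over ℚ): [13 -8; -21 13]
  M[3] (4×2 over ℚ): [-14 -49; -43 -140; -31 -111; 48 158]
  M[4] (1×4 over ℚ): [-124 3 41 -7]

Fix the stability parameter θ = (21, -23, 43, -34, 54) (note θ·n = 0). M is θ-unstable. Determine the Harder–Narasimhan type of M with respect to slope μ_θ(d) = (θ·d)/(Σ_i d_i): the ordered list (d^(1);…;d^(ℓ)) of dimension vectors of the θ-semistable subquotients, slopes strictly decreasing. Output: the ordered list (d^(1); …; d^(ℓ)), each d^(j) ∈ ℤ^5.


Via rank(M_{q-1}∘⋯∘M_p): M ≅ I[1,4], I[1,5], I[4,4]^2.
μ_θ-semistable layers: μ^(1)=54; μ^(2)=9/2; μ^(3)=-1; μ^(4)=-34

((0, 0, 0, 0, 1); (0, 0, 2, 2, 0); (2, 2, 0, 0, 0); (0, 0, 0, 2, 0))


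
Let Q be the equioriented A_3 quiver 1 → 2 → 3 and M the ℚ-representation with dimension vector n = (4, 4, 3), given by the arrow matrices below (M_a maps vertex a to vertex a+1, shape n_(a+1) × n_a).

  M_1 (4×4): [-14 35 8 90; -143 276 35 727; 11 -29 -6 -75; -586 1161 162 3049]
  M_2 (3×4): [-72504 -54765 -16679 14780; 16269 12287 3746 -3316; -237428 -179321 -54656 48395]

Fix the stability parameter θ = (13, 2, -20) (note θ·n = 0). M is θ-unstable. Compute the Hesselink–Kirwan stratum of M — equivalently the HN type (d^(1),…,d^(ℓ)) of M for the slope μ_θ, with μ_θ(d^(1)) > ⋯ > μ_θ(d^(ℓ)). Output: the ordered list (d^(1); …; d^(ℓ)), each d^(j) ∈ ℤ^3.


Via rank(M_{q-1}∘⋯∘M_p): M ≅ I[1,2], I[1,3]^3.
μ_θ-semistable layers: μ^(1)=15/2; μ^(2)=-5/3

((1, 1, 0); (3, 3, 3))


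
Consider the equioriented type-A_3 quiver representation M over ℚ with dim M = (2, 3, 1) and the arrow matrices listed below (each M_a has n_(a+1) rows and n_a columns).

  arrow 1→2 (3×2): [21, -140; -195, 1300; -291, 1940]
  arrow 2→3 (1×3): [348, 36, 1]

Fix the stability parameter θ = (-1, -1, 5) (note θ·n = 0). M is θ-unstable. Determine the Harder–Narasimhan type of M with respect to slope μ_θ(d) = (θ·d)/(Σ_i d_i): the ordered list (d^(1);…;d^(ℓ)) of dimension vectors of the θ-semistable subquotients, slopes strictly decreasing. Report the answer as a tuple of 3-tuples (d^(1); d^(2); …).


Barcode: M ≅ I[1,1], I[1,3], I[2,2]^2. HN layers by μ_θ (2 steps, strictly decreasing):
  μ^(1)=5; μ^(2)=-1

((0, 0, 1); (2, 3, 0))


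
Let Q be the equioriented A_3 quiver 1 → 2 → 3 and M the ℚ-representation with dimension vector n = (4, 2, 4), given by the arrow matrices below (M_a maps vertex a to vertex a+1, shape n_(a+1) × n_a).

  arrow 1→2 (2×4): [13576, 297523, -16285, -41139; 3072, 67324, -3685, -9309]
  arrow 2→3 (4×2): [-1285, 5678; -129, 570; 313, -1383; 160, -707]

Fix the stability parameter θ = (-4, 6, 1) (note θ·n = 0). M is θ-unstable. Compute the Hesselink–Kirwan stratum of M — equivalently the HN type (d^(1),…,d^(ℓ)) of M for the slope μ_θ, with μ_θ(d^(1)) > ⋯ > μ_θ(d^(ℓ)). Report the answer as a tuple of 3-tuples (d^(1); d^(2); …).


Barcode: M ≅ I[1,1]^2, I[1,3]^2, I[3,3]^2. HN layers by μ_θ (3 steps, strictly decreasing):
  μ^(1)=7/2; μ^(2)=1; μ^(3)=-4

((0, 2, 2); (0, 0, 2); (4, 0, 0))


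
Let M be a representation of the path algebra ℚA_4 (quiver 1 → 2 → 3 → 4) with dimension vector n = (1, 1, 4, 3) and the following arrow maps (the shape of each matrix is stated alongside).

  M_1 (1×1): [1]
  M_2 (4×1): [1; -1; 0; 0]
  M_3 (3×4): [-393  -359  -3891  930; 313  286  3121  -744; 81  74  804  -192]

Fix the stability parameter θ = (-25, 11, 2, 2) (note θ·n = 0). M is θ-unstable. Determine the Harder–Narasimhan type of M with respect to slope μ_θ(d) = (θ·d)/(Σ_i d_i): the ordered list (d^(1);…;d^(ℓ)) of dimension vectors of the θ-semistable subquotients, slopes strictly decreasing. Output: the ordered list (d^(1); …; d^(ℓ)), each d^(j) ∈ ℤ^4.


Interval decomposition of M: I[1,4], I[3,3], I[3,4]^2.
HN type (ℓ=3): μ^(1)=5; μ^(2)=2; μ^(3)=-25

((0, 1, 1, 1); (0, 0, 3, 2); (1, 0, 0, 0))


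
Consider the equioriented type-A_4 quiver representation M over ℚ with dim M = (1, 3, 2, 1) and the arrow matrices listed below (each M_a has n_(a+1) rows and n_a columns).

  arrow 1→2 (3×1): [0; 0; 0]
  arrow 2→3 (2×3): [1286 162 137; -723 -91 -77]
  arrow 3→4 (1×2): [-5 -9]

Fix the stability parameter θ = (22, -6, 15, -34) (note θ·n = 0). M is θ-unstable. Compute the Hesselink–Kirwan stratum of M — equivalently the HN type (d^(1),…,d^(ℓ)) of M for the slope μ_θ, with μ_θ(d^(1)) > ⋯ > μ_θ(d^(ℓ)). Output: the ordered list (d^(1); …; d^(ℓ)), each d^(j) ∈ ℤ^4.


Barcode: M ≅ I[1,1], I[2,2], I[2,3], I[2,4]. HN layers by μ_θ (4 steps, strictly decreasing):
  μ^(1)=22; μ^(2)=15; μ^(3)=-6; μ^(4)=-25/3

((1, 0, 0, 0); (0, 0, 1, 0); (0, 2, 0, 0); (0, 1, 1, 1))


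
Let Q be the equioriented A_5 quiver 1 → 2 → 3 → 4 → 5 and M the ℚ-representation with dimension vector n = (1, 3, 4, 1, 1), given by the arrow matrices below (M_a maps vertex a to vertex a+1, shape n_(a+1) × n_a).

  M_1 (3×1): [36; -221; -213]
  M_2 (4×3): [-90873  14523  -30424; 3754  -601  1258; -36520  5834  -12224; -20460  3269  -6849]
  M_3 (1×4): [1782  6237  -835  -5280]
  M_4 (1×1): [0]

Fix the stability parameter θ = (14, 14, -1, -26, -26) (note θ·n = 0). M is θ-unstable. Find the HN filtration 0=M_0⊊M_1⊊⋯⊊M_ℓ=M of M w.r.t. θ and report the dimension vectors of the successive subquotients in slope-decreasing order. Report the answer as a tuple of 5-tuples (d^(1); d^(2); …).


Via rank(M_{q-1}∘⋯∘M_p): M ≅ I[1,4], I[2,3]^2, I[3,3], I[5,5].
μ_θ-semistable layers: μ^(1)=13/2; μ^(2)=1/4; μ^(3)=-1; μ^(4)=-26

((0, 2, 2, 0, 0); (1, 1, 1, 1, 0); (0, 0, 1, 0, 0); (0, 0, 0, 0, 1))


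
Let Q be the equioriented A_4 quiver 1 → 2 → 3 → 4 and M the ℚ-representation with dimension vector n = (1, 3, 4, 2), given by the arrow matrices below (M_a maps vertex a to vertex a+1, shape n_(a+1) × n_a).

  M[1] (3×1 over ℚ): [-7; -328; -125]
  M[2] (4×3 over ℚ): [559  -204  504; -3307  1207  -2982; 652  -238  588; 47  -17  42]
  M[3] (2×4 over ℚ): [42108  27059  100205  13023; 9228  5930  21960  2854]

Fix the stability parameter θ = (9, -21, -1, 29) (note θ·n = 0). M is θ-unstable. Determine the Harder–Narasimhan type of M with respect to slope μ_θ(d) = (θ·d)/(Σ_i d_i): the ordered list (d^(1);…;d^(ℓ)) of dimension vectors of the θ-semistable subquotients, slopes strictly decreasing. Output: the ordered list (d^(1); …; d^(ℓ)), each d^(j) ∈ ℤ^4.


Via rank(M_{q-1}∘⋯∘M_p): M ≅ I[1,3], I[2,2], I[2,3], I[3,4]^2.
μ_θ-semistable layers: μ^(1)=29; μ^(2)=-1; μ^(3)=-6; μ^(4)=-21

((0, 0, 0, 2); (0, 0, 4, 0); (1, 1, 0, 0); (0, 2, 0, 0))


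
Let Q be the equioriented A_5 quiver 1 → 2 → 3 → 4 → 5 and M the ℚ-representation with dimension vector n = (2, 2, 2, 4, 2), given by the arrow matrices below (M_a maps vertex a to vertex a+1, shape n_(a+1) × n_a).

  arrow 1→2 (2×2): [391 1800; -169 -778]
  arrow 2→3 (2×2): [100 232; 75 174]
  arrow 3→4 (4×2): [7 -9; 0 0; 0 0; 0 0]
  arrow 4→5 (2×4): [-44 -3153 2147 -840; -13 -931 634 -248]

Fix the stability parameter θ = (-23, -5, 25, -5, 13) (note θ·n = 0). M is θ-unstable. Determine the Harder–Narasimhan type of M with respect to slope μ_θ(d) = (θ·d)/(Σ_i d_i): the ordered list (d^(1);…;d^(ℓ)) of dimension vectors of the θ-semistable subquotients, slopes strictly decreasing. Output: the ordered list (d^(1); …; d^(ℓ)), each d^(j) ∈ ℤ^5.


Interval decomposition of M: I[1,2], I[1,5], I[3,3], I[4,4]^2, I[4,5].
HN type (ℓ=5): μ^(1)=25; μ^(2)=13; μ^(3)=10; μ^(4)=-5; μ^(5)=-23

((0, 0, 1, 0, 0); (0, 0, 0, 0, 2); (0, 0, 1, 1, 0); (0, 2, 0, 3, 0); (2, 0, 0, 0, 0))


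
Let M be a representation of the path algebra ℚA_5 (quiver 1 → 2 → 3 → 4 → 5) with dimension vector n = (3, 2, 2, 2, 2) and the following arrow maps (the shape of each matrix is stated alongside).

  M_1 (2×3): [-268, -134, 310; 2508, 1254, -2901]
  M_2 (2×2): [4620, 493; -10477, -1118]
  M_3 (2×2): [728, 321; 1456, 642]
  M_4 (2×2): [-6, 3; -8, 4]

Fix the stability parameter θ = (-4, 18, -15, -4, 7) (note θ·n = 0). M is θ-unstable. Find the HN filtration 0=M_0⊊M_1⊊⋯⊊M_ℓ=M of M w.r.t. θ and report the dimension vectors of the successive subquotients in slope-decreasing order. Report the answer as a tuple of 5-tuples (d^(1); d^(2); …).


Interval decomposition of M: I[1,1], I[1,3], I[1,4], I[4,5], I[5,5].
HN type (ℓ=4): μ^(1)=7; μ^(2)=3/2; μ^(3)=-1/3; μ^(4)=-4

((0, 0, 0, 0, 2); (0, 1, 1, 0, 0); (0, 1, 1, 1, 0); (3, 0, 0, 1, 0))


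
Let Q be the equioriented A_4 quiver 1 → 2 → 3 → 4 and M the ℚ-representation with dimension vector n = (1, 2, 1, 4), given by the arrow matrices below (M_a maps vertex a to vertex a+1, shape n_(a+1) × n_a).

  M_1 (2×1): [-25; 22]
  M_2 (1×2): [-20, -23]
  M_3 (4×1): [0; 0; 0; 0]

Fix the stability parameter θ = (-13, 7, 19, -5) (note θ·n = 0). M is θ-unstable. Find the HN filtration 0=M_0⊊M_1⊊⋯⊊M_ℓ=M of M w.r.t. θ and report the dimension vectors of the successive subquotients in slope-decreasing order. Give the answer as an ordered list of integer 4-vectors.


Via rank(M_{q-1}∘⋯∘M_p): M ≅ I[1,3], I[2,2], I[4,4]^4.
μ_θ-semistable layers: μ^(1)=19; μ^(2)=7; μ^(3)=-5; μ^(4)=-13

((0, 0, 1, 0); (0, 2, 0, 0); (0, 0, 0, 4); (1, 0, 0, 0))


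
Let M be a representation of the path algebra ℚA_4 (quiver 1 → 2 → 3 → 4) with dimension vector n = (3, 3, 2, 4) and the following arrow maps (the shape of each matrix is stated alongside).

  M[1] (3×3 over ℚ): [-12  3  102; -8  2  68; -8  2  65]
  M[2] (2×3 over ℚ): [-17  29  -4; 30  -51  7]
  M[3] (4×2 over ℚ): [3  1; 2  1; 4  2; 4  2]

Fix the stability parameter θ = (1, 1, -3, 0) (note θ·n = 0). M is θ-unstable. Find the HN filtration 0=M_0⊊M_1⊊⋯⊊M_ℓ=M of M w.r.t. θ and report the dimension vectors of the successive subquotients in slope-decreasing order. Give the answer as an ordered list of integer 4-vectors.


Via rank(M_{q-1}∘⋯∘M_p): M ≅ I[1,1], I[1,4]^2, I[2,2], I[4,4]^2.
μ_θ-semistable layers: μ^(1)=1; μ^(2)=0; μ^(3)=-1/3

((1, 1, 0, 0); (0, 0, 0, 4); (2, 2, 2, 0))


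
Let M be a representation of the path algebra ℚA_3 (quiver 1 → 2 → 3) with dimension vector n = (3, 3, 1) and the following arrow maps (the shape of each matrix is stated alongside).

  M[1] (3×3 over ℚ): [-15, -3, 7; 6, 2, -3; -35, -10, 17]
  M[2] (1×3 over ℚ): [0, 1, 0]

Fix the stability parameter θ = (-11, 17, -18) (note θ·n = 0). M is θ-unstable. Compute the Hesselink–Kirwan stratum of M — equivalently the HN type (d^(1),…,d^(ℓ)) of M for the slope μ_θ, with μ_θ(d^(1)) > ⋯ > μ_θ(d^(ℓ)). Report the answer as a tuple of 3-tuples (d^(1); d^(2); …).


Interval decomposition of M: I[1,2]^2, I[1,3].
HN type (ℓ=3): μ^(1)=17; μ^(2)=-1/2; μ^(3)=-11

((0, 2, 0); (0, 1, 1); (3, 0, 0))


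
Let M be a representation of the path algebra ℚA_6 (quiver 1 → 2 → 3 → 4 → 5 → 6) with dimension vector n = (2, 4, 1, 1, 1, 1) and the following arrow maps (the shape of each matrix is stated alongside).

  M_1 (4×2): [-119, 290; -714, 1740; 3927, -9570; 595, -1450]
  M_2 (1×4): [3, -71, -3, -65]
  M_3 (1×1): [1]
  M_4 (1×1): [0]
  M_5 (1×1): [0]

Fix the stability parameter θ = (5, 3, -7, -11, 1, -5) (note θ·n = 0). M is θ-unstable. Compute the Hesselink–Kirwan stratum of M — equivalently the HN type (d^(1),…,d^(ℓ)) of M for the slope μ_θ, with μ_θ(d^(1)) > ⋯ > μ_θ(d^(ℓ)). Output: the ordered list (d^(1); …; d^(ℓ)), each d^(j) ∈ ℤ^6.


Interval decomposition of M: I[1,1], I[1,4], I[2,2]^3, I[5,5], I[6,6].
HN type (ℓ=5): μ^(1)=5; μ^(2)=3; μ^(3)=1; μ^(4)=-5/2; μ^(5)=-5

((1, 0, 0, 0, 0, 0); (0, 3, 0, 0, 0, 0); (0, 0, 0, 0, 1, 0); (1, 1, 1, 1, 0, 0); (0, 0, 0, 0, 0, 1))


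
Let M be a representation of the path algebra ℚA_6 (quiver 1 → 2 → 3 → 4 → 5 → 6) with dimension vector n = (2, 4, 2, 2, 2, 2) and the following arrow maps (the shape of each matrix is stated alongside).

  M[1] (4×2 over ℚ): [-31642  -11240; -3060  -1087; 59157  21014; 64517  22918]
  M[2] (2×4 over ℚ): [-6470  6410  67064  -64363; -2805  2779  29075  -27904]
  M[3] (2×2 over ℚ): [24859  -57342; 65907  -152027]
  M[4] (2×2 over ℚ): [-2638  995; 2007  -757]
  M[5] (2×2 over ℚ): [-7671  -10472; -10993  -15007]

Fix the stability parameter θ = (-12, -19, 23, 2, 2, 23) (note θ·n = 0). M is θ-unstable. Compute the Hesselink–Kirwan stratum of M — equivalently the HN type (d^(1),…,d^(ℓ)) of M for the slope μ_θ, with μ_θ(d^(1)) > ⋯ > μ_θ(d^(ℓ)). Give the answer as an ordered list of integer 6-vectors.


Interval decomposition of M: I[1,6]^2, I[2,2]^2.
HN type (ℓ=4): μ^(1)=23; μ^(2)=9; μ^(3)=-31/2; μ^(4)=-19

((0, 0, 0, 0, 0, 2); (0, 0, 2, 2, 2, 0); (2, 2, 0, 0, 0, 0); (0, 2, 0, 0, 0, 0))


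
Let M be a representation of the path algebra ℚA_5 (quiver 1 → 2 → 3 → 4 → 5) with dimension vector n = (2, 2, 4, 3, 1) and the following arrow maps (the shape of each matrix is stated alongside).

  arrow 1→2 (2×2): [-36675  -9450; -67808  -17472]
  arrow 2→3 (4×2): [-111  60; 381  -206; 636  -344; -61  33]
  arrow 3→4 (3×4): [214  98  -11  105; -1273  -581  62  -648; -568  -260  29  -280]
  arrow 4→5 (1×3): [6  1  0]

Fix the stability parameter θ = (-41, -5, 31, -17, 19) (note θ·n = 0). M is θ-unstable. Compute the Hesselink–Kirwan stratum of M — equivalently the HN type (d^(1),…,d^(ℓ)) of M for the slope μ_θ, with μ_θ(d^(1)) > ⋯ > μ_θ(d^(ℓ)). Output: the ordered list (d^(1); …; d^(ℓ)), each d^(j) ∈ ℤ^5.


Barcode: M ≅ I[1,1], I[1,4], I[2,3], I[3,4], I[3,5]. HN layers by μ_θ (5 steps, strictly decreasing):
  μ^(1)=31; μ^(2)=19; μ^(3)=7; μ^(4)=-5; μ^(5)=-41

((0, 0, 1, 0, 0); (0, 0, 0, 0, 1); (0, 0, 3, 3, 0); (0, 2, 0, 0, 0); (2, 0, 0, 0, 0))


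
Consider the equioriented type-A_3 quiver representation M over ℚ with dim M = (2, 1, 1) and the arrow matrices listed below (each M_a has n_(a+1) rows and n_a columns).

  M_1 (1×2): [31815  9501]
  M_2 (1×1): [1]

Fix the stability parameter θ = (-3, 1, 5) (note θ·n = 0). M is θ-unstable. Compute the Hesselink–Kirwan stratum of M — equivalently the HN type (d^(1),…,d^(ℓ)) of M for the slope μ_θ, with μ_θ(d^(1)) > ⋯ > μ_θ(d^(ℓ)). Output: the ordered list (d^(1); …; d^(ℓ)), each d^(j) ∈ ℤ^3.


Barcode: M ≅ I[1,1], I[1,3]. HN layers by μ_θ (3 steps, strictly decreasing):
  μ^(1)=5; μ^(2)=1; μ^(3)=-3

((0, 0, 1); (0, 1, 0); (2, 0, 0))


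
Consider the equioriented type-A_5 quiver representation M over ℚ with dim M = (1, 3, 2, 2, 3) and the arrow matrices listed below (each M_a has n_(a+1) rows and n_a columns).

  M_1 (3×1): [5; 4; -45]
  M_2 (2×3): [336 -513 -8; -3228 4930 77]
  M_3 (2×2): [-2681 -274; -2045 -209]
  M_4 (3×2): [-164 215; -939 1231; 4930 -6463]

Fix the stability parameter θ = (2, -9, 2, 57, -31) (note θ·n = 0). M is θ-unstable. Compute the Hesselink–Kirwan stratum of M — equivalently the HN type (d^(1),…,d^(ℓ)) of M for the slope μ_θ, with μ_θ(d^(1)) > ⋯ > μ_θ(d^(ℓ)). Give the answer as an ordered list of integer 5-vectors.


Via rank(M_{q-1}∘⋯∘M_p): M ≅ I[1,5], I[2,2], I[2,5], I[5,5].
μ_θ-semistable layers: μ^(1)=13; μ^(2)=2; μ^(3)=-7/2; μ^(4)=-9; μ^(5)=-31

((0, 0, 0, 2, 2); (0, 0, 2, 0, 0); (1, 1, 0, 0, 0); (0, 2, 0, 0, 0); (0, 0, 0, 0, 1))


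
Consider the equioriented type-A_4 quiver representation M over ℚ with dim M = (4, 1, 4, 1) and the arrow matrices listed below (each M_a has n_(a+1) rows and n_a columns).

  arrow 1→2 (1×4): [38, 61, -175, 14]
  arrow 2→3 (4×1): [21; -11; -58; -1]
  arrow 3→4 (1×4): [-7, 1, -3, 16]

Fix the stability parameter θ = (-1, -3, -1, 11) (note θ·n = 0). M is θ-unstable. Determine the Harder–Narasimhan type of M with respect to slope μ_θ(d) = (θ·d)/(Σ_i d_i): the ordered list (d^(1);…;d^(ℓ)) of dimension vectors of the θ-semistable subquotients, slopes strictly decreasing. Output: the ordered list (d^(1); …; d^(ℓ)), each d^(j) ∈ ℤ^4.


Via rank(M_{q-1}∘⋯∘M_p): M ≅ I[1,1]^3, I[1,3], I[3,3]^2, I[3,4].
μ_θ-semistable layers: μ^(1)=11; μ^(2)=-1; μ^(3)=-2

((0, 0, 0, 1); (3, 0, 4, 0); (1, 1, 0, 0))


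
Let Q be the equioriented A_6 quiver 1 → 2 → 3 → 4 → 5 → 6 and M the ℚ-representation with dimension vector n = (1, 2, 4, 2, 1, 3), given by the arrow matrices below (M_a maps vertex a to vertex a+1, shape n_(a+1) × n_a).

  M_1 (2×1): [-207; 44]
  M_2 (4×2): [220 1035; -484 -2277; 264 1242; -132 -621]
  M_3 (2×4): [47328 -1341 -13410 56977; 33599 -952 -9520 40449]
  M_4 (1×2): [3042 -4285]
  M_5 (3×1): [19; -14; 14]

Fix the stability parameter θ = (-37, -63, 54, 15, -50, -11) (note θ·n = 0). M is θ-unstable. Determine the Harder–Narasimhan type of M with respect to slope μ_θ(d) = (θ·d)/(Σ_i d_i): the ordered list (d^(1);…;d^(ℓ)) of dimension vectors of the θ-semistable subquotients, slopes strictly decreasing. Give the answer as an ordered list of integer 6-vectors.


Barcode: M ≅ I[1,2], I[2,3], I[3,3], I[3,4], I[3,6], I[6,6]^2. HN layers by μ_θ (6 steps, strictly decreasing):
  μ^(1)=54; μ^(2)=69/2; μ^(3)=2; μ^(4)=-11; μ^(5)=-50; μ^(6)=-63

((0, 0, 2, 0, 0, 0); (0, 0, 1, 1, 0, 0); (0, 0, 1, 1, 1, 1); (0, 0, 0, 0, 0, 2); (1, 1, 0, 0, 0, 0); (0, 1, 0, 0, 0, 0))


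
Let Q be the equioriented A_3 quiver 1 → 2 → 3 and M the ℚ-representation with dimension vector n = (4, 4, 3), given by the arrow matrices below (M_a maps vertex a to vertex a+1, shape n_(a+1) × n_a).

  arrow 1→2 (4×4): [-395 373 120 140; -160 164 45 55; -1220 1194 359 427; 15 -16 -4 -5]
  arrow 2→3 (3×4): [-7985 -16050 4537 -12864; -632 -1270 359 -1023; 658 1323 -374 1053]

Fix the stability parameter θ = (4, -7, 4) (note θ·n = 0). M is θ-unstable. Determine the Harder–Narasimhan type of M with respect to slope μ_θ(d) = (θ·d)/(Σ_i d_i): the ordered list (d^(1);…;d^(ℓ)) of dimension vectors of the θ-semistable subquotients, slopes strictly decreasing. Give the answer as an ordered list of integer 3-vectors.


Interval decomposition of M: I[1,1], I[1,2], I[1,3]^2, I[2,3].
HN type (ℓ=3): μ^(1)=4; μ^(2)=-3/2; μ^(3)=-7

((1, 0, 3); (3, 3, 0); (0, 1, 0))


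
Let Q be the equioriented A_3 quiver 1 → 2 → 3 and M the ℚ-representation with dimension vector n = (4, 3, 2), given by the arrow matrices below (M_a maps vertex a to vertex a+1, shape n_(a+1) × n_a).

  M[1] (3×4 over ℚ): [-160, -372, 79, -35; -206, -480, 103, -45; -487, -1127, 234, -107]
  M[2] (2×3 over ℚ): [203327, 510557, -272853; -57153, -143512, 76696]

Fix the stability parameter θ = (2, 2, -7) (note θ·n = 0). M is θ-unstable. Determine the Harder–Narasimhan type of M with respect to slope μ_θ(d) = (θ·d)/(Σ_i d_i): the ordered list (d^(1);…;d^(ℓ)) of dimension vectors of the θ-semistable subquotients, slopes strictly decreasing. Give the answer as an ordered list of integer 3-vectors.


Via rank(M_{q-1}∘⋯∘M_p): M ≅ I[1,1], I[1,2], I[1,3]^2.
μ_θ-semistable layers: μ^(1)=2; μ^(2)=-1

((2, 1, 0); (2, 2, 2))


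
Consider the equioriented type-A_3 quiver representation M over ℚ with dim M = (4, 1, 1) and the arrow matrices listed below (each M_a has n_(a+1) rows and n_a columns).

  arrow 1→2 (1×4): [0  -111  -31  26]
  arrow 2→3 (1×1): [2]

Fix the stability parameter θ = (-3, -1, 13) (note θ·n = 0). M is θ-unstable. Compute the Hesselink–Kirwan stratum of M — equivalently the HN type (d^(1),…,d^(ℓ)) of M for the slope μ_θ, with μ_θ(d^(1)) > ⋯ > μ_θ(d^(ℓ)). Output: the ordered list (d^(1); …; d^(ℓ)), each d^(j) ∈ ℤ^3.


Via rank(M_{q-1}∘⋯∘M_p): M ≅ I[1,1]^3, I[1,3].
μ_θ-semistable layers: μ^(1)=13; μ^(2)=-1; μ^(3)=-3

((0, 0, 1); (0, 1, 0); (4, 0, 0))


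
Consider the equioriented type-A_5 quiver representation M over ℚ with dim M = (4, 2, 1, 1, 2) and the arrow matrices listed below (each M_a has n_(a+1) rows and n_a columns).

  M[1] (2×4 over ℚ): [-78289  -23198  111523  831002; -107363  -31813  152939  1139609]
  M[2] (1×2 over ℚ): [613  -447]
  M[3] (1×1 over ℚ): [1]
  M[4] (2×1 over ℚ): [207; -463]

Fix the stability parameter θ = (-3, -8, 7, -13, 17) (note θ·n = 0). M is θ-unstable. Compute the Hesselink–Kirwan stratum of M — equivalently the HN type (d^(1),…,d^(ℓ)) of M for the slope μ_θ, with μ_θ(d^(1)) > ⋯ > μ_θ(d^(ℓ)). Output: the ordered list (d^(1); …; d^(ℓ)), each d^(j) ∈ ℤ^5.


Barcode: M ≅ I[1,1]^2, I[1,2], I[1,5], I[5,5]. HN layers by μ_θ (3 steps, strictly decreasing):
  μ^(1)=17; μ^(2)=-3; μ^(3)=-11/2

((0, 0, 0, 0, 2); (2, 0, 1, 1, 0); (2, 2, 0, 0, 0))


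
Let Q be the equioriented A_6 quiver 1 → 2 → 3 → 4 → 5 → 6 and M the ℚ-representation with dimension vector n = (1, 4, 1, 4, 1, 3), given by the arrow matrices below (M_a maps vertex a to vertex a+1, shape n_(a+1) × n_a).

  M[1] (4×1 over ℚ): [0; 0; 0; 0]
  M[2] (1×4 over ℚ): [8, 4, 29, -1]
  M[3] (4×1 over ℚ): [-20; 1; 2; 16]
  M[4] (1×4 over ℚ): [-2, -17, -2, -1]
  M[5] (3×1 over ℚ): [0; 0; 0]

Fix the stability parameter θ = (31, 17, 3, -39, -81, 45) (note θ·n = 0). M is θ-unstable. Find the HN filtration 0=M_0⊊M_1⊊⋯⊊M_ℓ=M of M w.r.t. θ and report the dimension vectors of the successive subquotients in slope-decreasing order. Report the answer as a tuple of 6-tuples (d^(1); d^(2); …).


Via rank(M_{q-1}∘⋯∘M_p): M ≅ I[1,1], I[2,2]^3, I[2,5], I[4,4]^3, I[6,6]^3.
μ_θ-semistable layers: μ^(1)=45; μ^(2)=31; μ^(3)=17; μ^(4)=-25; μ^(5)=-39

((0, 0, 0, 0, 0, 3); (1, 0, 0, 0, 0, 0); (0, 3, 0, 0, 0, 0); (0, 1, 1, 1, 1, 0); (0, 0, 0, 3, 0, 0))


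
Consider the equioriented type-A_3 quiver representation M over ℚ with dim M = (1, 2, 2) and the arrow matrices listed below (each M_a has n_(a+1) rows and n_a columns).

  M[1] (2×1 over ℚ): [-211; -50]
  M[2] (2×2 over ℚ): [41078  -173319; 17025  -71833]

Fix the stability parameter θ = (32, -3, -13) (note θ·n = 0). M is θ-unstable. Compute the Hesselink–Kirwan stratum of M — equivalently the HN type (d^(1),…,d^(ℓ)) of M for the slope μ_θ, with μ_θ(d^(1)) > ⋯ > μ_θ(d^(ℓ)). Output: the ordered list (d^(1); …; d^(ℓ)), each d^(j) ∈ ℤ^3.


Via rank(M_{q-1}∘⋯∘M_p): M ≅ I[1,3], I[2,3].
μ_θ-semistable layers: μ^(1)=16/3; μ^(2)=-8

((1, 1, 1); (0, 1, 1))


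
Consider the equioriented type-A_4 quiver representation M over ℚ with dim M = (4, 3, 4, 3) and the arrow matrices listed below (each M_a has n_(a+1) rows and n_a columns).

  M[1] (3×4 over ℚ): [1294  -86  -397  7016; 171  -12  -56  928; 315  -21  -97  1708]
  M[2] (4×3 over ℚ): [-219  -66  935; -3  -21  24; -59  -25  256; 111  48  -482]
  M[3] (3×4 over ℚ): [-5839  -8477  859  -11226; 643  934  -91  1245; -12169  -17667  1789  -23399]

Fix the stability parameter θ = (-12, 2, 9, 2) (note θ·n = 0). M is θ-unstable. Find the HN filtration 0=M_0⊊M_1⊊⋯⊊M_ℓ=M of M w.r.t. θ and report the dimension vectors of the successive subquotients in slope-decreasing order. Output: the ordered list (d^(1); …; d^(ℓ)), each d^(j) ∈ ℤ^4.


Interval decomposition of M: I[1,1], I[1,4]^3, I[3,3].
HN type (ℓ=4): μ^(1)=9; μ^(2)=11/2; μ^(3)=2; μ^(4)=-12

((0, 0, 1, 0); (0, 0, 3, 3); (0, 3, 0, 0); (4, 0, 0, 0))


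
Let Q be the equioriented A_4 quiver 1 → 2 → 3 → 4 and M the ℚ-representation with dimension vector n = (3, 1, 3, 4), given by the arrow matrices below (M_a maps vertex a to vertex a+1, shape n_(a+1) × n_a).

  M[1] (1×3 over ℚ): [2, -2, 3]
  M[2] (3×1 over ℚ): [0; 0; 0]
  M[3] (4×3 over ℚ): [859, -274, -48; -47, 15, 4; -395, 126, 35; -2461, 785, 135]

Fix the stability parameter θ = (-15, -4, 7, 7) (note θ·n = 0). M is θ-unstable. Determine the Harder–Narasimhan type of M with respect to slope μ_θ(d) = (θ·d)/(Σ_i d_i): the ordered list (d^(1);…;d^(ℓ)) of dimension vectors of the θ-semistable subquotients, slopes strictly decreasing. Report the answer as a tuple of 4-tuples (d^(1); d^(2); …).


Interval decomposition of M: I[1,1]^2, I[1,2], I[3,4]^3, I[4,4].
HN type (ℓ=3): μ^(1)=7; μ^(2)=-4; μ^(3)=-15

((0, 0, 3, 4); (0, 1, 0, 0); (3, 0, 0, 0))


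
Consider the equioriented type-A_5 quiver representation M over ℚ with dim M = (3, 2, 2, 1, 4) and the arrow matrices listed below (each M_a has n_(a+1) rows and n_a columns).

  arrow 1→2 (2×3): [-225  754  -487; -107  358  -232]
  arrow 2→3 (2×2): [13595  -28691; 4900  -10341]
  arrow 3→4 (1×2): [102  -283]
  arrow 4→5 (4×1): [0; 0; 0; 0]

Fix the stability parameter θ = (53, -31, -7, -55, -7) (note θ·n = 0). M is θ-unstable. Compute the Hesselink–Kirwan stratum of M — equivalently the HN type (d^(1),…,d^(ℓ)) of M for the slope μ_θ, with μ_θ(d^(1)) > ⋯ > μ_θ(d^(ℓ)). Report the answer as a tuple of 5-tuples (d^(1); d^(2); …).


Via rank(M_{q-1}∘⋯∘M_p): M ≅ I[1,1], I[1,3], I[1,4], I[5,5]^4.
μ_θ-semistable layers: μ^(1)=53; μ^(2)=5; μ^(3)=-7; μ^(4)=-10

((1, 0, 0, 0, 0); (1, 1, 1, 0, 0); (0, 0, 0, 0, 4); (1, 1, 1, 1, 0))


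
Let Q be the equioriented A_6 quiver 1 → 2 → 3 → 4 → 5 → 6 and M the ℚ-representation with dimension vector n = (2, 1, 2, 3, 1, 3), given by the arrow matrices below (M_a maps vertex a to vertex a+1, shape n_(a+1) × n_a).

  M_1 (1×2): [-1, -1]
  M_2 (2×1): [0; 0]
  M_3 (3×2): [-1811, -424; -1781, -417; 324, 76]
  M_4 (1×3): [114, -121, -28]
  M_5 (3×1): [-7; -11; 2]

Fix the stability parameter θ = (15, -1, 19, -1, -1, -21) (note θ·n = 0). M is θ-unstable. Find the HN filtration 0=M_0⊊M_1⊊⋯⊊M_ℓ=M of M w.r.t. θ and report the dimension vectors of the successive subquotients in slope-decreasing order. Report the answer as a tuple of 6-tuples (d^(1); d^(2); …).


Interval decomposition of M: I[1,1], I[1,2], I[3,4], I[3,6], I[4,4], I[6,6]^2.
HN type (ℓ=5): μ^(1)=15; μ^(2)=9; μ^(3)=7; μ^(4)=-1; μ^(5)=-21

((1, 0, 0, 0, 0, 0); (0, 0, 1, 1, 0, 0); (1, 1, 0, 0, 0, 0); (0, 0, 1, 2, 1, 1); (0, 0, 0, 0, 0, 2))


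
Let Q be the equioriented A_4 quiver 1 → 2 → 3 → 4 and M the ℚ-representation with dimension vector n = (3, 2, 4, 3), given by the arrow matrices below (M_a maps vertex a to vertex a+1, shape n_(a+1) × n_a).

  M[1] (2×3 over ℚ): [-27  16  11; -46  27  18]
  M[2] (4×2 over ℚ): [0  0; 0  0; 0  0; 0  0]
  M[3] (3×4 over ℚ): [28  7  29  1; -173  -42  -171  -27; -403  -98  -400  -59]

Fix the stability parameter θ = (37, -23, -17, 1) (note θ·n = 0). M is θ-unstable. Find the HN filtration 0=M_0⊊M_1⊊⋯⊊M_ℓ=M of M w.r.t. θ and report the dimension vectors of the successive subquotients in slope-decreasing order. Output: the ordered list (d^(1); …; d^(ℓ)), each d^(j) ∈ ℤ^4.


Interval decomposition of M: I[1,1], I[1,2]^2, I[3,3], I[3,4]^3.
HN type (ℓ=4): μ^(1)=37; μ^(2)=7; μ^(3)=1; μ^(4)=-17

((1, 0, 0, 0); (2, 2, 0, 0); (0, 0, 0, 3); (0, 0, 4, 0))


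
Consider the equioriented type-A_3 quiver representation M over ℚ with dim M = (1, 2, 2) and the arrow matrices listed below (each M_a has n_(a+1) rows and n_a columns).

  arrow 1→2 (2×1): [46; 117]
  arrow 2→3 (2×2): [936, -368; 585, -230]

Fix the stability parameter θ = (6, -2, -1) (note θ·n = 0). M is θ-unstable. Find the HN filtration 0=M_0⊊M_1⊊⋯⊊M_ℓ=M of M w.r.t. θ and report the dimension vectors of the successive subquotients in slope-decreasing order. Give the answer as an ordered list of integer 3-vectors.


Barcode: M ≅ I[1,2], I[2,3], I[3,3]. HN layers by μ_θ (3 steps, strictly decreasing):
  μ^(1)=2; μ^(2)=-1; μ^(3)=-2

((1, 1, 0); (0, 0, 2); (0, 1, 0))


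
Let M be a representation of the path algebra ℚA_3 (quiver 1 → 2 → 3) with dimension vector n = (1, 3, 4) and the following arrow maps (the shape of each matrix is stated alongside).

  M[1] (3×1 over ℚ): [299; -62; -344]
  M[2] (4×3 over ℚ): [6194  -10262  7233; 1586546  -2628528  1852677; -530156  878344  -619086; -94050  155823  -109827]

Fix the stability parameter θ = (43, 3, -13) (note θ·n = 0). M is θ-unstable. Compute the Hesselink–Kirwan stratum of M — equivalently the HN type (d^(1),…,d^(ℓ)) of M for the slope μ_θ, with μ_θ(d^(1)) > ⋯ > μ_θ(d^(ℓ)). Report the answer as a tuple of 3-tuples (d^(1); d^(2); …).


Interval decomposition of M: I[1,3], I[2,2], I[2,3], I[3,3]^2.
HN type (ℓ=4): μ^(1)=11; μ^(2)=3; μ^(3)=-5; μ^(4)=-13

((1, 1, 1); (0, 1, 0); (0, 1, 1); (0, 0, 2))


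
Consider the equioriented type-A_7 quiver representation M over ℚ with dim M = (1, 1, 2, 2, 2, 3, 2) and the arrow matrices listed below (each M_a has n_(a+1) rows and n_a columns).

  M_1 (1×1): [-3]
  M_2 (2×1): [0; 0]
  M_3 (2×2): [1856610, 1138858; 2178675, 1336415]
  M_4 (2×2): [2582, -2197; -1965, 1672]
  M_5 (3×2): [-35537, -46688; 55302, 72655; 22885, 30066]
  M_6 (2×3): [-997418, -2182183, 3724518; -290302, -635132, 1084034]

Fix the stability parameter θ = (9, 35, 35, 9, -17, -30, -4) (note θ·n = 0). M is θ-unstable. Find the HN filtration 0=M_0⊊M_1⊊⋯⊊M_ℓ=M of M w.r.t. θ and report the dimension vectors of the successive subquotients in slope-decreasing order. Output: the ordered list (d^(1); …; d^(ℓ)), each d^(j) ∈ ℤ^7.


Barcode: M ≅ I[1,2], I[3,3], I[3,6], I[4,7], I[6,7]. HN layers by μ_θ (6 steps, strictly decreasing):
  μ^(1)=35; μ^(2)=9; μ^(3)=-3/4; μ^(4)=-4; μ^(5)=-38/3; μ^(6)=-30

((0, 1, 1, 0, 0, 0, 0); (1, 0, 0, 0, 0, 0, 0); (0, 0, 1, 1, 1, 1, 0); (0, 0, 0, 0, 0, 0, 2); (0, 0, 0, 1, 1, 1, 0); (0, 0, 0, 0, 0, 1, 0))


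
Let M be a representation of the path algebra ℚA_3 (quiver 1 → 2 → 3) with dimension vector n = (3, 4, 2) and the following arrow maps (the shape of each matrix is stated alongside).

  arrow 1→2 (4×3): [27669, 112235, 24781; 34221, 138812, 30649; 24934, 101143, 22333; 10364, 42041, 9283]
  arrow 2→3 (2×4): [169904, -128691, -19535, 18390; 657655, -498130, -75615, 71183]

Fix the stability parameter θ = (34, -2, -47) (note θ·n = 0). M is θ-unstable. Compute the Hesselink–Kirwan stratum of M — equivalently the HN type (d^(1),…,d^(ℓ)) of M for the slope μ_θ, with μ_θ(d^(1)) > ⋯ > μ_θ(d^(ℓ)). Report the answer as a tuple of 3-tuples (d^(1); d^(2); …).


Via rank(M_{q-1}∘⋯∘M_p): M ≅ I[1,2], I[1,3]^2, I[2,2].
μ_θ-semistable layers: μ^(1)=16; μ^(2)=-2; μ^(3)=-5

((1, 1, 0); (0, 1, 0); (2, 2, 2))


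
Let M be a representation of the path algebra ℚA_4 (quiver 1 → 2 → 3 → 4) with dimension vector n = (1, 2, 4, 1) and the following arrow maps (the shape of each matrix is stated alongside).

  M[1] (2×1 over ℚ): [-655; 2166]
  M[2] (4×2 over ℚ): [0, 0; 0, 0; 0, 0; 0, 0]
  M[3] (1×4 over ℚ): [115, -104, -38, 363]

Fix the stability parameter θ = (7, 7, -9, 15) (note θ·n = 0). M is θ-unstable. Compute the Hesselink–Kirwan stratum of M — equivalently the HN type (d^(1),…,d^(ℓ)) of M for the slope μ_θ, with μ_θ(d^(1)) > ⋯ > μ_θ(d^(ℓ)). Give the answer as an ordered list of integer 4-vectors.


Interval decomposition of M: I[1,2], I[2,2], I[3,3]^3, I[3,4].
HN type (ℓ=3): μ^(1)=15; μ^(2)=7; μ^(3)=-9

((0, 0, 0, 1); (1, 2, 0, 0); (0, 0, 4, 0))


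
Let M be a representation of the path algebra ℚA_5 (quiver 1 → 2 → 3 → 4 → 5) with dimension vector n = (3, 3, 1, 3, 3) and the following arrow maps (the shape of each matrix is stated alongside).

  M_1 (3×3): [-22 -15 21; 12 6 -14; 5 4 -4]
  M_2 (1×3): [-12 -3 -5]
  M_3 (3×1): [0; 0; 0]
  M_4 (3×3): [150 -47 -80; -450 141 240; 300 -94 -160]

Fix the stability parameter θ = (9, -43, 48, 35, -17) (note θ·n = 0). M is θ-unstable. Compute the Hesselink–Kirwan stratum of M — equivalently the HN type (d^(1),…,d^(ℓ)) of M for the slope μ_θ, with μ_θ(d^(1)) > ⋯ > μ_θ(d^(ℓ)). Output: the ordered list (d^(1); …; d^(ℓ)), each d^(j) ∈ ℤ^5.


Via rank(M_{q-1}∘⋯∘M_p): M ≅ I[1,2]^2, I[1,3], I[4,4]^2, I[4,5], I[5,5]^2.
μ_θ-semistable layers: μ^(1)=48; μ^(2)=35; μ^(3)=9; μ^(4)=-17

((0, 0, 1, 0, 0); (0, 0, 0, 2, 0); (0, 0, 0, 1, 1); (3, 3, 0, 0, 2))


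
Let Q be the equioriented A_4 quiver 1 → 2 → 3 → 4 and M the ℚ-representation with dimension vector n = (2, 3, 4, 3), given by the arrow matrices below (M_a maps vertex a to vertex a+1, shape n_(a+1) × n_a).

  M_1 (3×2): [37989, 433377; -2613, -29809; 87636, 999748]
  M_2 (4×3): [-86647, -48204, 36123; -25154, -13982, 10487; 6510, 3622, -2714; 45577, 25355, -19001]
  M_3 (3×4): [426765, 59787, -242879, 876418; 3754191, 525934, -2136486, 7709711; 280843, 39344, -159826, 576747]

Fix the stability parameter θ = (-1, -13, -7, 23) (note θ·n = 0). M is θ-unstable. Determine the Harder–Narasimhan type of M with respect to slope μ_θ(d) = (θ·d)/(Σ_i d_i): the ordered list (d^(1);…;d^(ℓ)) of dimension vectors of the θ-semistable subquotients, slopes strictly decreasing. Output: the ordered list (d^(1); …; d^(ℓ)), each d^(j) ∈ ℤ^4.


Interval decomposition of M: I[1,1], I[1,4], I[2,4]^2, I[3,3].
HN type (ℓ=4): μ^(1)=23; μ^(2)=-1; μ^(3)=-7; μ^(4)=-13

((0, 0, 0, 3); (1, 0, 0, 0); (1, 1, 4, 0); (0, 2, 0, 0))


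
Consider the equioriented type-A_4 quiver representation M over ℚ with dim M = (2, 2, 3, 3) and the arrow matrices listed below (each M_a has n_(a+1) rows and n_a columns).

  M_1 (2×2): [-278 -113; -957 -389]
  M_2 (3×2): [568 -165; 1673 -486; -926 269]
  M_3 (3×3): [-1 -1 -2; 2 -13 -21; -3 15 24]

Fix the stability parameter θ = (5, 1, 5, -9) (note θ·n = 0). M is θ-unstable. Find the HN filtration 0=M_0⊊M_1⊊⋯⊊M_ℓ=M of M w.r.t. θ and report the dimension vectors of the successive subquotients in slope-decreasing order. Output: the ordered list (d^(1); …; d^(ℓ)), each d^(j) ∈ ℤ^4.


Interval decomposition of M: I[1,3], I[1,4], I[3,4], I[4,4].
HN type (ℓ=5): μ^(1)=5; μ^(2)=3; μ^(3)=1/2; μ^(4)=-2; μ^(5)=-9

((0, 0, 1, 0); (1, 1, 0, 0); (1, 1, 1, 1); (0, 0, 1, 1); (0, 0, 0, 1))


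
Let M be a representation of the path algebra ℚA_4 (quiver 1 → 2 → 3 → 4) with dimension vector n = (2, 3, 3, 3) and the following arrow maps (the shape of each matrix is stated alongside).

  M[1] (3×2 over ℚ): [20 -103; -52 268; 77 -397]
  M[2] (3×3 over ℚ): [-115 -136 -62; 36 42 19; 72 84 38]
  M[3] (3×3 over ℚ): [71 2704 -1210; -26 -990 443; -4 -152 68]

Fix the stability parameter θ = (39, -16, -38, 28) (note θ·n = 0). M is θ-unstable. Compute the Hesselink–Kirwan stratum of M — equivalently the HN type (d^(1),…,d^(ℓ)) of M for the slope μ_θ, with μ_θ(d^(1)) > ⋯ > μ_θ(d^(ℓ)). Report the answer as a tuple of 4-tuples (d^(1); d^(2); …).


Interval decomposition of M: I[1,3], I[1,4], I[2,2], I[3,4], I[4,4].
HN type (ℓ=4): μ^(1)=28; μ^(2)=-5; μ^(3)=-16; μ^(4)=-38

((0, 0, 0, 3); (2, 2, 2, 0); (0, 1, 0, 0); (0, 0, 1, 0))


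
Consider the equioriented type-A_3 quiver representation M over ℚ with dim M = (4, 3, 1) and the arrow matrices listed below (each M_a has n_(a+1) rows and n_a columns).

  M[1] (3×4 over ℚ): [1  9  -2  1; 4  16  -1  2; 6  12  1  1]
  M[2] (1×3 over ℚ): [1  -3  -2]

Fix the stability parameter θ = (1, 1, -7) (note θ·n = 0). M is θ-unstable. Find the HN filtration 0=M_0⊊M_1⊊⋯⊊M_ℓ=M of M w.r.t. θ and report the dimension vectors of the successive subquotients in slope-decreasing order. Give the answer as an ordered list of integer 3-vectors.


Via rank(M_{q-1}∘⋯∘M_p): M ≅ I[1,1], I[1,2]^2, I[1,3].
μ_θ-semistable layers: μ^(1)=1; μ^(2)=-5/3

((3, 2, 0); (1, 1, 1))
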